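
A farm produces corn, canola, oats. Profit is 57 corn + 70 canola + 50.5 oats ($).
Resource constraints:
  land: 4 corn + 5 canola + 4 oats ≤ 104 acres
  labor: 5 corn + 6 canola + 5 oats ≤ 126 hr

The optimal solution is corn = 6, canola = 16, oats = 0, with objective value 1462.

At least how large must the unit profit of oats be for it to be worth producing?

Both land and labor are binding at x*.
From A_Bᵀ y = c: 4·y_land + 5·y_labor = 57; 5·y_land + 6·y_labor = 70.
This yields shadow prices y_land = 8, y_labor = 5.
oats enters the basis when its profit ≥ yᵀa₃ = 8·4 + 5·5 = 57.

57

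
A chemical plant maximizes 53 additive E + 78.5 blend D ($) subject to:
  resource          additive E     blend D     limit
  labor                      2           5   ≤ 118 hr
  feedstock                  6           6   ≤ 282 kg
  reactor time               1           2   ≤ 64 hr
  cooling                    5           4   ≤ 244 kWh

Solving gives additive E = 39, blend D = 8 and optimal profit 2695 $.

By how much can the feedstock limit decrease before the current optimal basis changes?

140.4

Binding constraints: labor, feedstock. The basis is B = [[2,5],[6,6]] with det -18.
Per unit decrease in feedstock, x* moves by d = (-0.2778, 0.1111).
The basis stays optimal until additive E reaches 0; allowable decrease = 140.4 kg.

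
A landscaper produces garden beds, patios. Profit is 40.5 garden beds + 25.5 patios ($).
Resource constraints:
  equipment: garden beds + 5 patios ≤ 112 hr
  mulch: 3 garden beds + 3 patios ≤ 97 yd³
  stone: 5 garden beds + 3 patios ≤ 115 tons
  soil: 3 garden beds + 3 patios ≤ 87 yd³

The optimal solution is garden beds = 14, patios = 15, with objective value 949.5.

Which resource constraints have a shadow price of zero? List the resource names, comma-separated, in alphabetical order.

equipment: 89/112 (slack 23)
mulch: 87/97 (slack 10)
stone: 115/115 (binding)
soil: 87/87 (binding)
By complementary slackness, a constraint with positive slack has shadow price 0 → equipment, mulch.

equipment, mulch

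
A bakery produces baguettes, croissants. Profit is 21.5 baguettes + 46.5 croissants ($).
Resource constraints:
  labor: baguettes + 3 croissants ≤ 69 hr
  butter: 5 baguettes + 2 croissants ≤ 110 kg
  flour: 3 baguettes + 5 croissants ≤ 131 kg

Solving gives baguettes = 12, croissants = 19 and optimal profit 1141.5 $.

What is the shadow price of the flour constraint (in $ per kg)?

4.5

Binding: labor and flour. Non-binding: butter (12 unused).
Slack constraints have shadow price 0 (complementary slackness).
From A_Bᵀ y = c: 1·y_labor + 3·y_flour = 21.5; 3·y_labor + 5·y_flour = 46.5.
→ y_labor = 8 and y_flour = 4.5.
Shadow price of flour = 4.5.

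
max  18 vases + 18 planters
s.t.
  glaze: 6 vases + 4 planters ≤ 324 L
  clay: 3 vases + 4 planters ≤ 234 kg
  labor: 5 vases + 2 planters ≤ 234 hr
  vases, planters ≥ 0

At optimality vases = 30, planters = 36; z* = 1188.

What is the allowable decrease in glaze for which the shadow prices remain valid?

90

Binding constraints: glaze, clay. The basis is B = [[6,4],[3,4]] with det 12.
Per unit decrease in glaze, x* moves by d = (-0.3333, 0.25).
The basis stays optimal until vases reaches 0; allowable decrease = 90 L.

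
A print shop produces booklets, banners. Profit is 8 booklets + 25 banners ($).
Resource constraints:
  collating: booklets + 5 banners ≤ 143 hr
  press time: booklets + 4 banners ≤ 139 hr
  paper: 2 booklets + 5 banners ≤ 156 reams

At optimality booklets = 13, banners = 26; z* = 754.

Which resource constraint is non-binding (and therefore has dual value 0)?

press time

collating: 143/143 (binding)
press time: 117/139 (slack 22)
paper: 156/156 (binding)
By complementary slackness, a constraint with positive slack has shadow price 0 → press time.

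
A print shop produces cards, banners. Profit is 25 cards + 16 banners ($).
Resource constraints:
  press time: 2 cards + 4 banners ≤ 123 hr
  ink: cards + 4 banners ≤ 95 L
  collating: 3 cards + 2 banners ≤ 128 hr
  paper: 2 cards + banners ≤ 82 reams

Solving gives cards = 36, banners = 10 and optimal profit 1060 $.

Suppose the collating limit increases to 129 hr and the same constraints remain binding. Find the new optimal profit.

Check each constraint at x*: press time 112/123 (slack 11); ink 76/95 (slack 19); collating 128/128 (tight); paper 82/82 (tight).
By complementary slackness, y = 0 for the non-binding constraints.
From A_Bᵀ y = c: 3·y_collating + 2·y_paper = 25; 2·y_collating + 1·y_paper = 16.
→ y_collating = 7 and y_paper = 2.
Δz = y_collating·Δb = 7 × (1) = 7, so new z* = 1060 + 7 = 1067.

1067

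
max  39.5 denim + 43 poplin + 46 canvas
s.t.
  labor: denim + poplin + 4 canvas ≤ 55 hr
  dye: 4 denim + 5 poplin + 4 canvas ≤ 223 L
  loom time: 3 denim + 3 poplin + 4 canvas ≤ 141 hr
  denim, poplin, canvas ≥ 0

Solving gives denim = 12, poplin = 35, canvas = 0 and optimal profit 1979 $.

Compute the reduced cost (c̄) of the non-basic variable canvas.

Binding: dye and loom time. Non-binding: labor (8 unused).
Since labor is not tight, its dual is 0.
Dual feasibility on the basic columns requires 4·y_dye + 3·y_loom time = 39.5, 5·y_dye + 3·y_loom time = 43.
→ y_dye = 3.5 and y_loom time = 8.5.
Reduced cost of canvas: c₃ − yᵀa₃ = 46 − (3.5·4 + 8.5·4) = 46 − 48 = -2.

-2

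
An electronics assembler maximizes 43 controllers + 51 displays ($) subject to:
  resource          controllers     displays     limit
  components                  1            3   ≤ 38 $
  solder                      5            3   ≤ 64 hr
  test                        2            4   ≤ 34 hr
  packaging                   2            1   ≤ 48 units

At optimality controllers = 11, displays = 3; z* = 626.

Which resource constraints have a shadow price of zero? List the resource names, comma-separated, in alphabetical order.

components: 20/38 (slack 18)
solder: 64/64 (binding)
test: 34/34 (binding)
packaging: 25/48 (slack 23)
By complementary slackness, a constraint with positive slack has shadow price 0 → components, packaging.

components, packaging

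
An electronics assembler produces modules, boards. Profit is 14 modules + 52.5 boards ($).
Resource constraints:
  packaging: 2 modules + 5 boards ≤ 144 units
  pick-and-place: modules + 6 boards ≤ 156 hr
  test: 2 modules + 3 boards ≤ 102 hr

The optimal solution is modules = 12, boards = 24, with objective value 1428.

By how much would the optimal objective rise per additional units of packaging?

4.5

At the optimum: packaging uses 144 of 144 (binding); pick-and-place uses 156 of 156 (binding); test uses 96 of 102 (slack = 6).
Since test is not tight, its dual is 0.
From A_Bᵀ y = c: 2·y_packaging + 1·y_pick-and-place = 14; 5·y_packaging + 6·y_pick-and-place = 52.5.
→ y_packaging = 4.5 and y_pick-and-place = 5.
Shadow price of packaging = 4.5.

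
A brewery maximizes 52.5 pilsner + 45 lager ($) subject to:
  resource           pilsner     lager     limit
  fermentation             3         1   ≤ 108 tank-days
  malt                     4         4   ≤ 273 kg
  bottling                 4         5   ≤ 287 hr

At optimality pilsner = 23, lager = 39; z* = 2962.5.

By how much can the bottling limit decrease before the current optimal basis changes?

Binding constraints: fermentation, bottling. The basis is B = [[3,1],[4,5]] with det 11.
Per unit decrease in bottling, x* moves by d = (0.0909, -0.2727).
The basis stays optimal until lager reaches 0; allowable decrease = 143 hr.

143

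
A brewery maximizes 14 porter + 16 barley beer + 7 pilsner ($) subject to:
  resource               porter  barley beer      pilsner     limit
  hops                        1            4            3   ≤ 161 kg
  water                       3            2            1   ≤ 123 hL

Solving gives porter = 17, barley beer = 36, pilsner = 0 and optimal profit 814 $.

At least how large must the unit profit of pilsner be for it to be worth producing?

10

At the optimum: hops uses 161 of 161 (binding); water uses 123 of 123 (binding).
Dual feasibility on the basic columns requires 1·y_hops + 3·y_water = 14, 4·y_hops + 2·y_water = 16.
Solving: y_hops = 2, y_water = 4.
pilsner enters the basis when its profit ≥ yᵀa₃ = 2·3 + 4·1 = 10.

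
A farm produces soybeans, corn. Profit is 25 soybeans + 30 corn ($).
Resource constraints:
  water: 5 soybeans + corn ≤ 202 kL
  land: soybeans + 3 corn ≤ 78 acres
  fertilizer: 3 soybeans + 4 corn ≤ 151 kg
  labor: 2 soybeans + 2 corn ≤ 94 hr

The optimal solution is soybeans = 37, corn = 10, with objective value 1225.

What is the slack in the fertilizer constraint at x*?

0

fertilizer used = 3·37 + 4·10 = 151; slack = 151 − 151 = 0.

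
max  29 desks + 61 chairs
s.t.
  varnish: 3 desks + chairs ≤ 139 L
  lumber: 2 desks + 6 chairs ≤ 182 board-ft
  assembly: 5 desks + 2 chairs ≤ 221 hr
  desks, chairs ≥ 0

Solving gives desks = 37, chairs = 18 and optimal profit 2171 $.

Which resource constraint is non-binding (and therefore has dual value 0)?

varnish: 129/139 (slack 10)
lumber: 182/182 (binding)
assembly: 221/221 (binding)
By complementary slackness, a constraint with positive slack has shadow price 0 → varnish.

varnish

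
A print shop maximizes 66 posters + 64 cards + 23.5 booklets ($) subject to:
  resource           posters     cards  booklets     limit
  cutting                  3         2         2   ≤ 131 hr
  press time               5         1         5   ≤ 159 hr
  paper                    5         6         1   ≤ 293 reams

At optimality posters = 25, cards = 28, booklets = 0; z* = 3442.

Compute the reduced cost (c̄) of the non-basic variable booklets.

-3

Binding: cutting and paper. Non-binding: press time (6 unused).
By complementary slackness, y = 0 for the non-binding constraint.
The binding rows give the dual system: 3·y_cutting + 5·y_paper = 66 and 2·y_cutting + 6·y_paper = 64.
→ y_cutting = 9.5 and y_paper = 7.5.
Reduced cost of booklets: c₃ − yᵀa₃ = 23.5 − (9.5·2 + 7.5·1) = 23.5 − 26.5 = -3.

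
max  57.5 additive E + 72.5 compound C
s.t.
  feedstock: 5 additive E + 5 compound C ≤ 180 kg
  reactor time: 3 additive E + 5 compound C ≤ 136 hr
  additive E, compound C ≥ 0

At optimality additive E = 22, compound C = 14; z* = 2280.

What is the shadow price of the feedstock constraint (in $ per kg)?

At the optimum: feedstock uses 180 of 180 (binding); reactor time uses 136 of 136 (binding).
From A_Bᵀ y = c: 5·y_feedstock + 3·y_reactor time = 57.5; 5·y_feedstock + 5·y_reactor time = 72.5.
→ y_feedstock = 7 and y_reactor time = 7.5.
Shadow price of feedstock = 7.

7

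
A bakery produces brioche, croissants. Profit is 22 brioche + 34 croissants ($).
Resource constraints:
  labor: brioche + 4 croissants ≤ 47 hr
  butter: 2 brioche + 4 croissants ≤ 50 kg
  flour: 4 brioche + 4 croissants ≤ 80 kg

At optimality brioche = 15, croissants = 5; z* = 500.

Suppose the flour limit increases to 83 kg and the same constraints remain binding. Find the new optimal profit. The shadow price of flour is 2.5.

507.5

Δb = 3, so new z* = 500 + (2.5)·(3) = 500 + 7.5 = 507.5.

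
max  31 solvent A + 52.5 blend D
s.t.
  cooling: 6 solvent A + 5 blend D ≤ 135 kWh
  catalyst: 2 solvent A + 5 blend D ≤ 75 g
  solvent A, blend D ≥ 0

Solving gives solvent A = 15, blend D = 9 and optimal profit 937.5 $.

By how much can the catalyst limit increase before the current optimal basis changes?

Binding constraints: cooling, catalyst. The basis is B = [[6,5],[2,5]] with det 20.
Per unit increase in catalyst, x* moves by d = (-0.25, 0.3).
The basis stays optimal until solvent A reaches 0; allowable increase = 60 g.

60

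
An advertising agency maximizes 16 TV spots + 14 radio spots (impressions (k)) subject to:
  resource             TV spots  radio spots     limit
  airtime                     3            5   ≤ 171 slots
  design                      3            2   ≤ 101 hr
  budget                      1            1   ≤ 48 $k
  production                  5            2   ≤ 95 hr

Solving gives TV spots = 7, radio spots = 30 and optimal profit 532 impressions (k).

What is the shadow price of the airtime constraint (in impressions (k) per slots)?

2

Check each constraint at x*: airtime 171/171 (tight); design 81/101 (slack 20); budget 37/48 (slack 11); production 95/95 (tight).
Since design, budget are not tight, their duals are 0.
The binding rows give the dual system: 3·y_airtime + 5·y_production = 16 and 5·y_airtime + 2·y_production = 14.
This yields shadow prices y_airtime = 2, y_production = 2.
Shadow price of airtime = 2.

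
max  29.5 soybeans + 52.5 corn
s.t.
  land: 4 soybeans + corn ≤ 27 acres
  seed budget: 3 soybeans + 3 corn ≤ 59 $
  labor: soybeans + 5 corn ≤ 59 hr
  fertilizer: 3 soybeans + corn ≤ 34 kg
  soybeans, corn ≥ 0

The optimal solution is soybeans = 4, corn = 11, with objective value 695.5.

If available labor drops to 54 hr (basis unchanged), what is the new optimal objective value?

Check each constraint at x*: land 27/27 (tight); seed budget 45/59 (slack 14); labor 59/59 (tight); fertilizer 23/34 (slack 11).
By complementary slackness, y = 0 for the non-binding constraints.
The binding rows give the dual system: 4·y_land + 1·y_labor = 29.5 and 1·y_land + 5·y_labor = 52.5.
Solving: y_land = 5, y_labor = 9.5.
Δz = y_labor·Δb = 9.5 × (-5) = -47.5, so new z* = 695.5 − 47.5 = 648.

648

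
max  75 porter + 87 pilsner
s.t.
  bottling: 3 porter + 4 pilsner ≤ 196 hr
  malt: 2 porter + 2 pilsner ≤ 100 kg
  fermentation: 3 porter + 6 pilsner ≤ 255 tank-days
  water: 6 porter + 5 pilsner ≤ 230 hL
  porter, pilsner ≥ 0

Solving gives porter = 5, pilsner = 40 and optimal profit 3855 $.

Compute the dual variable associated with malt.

0

At the optimum: bottling uses 175 of 196 (slack = 21); malt uses 90 of 100 (slack = 10); fermentation uses 255 of 255 (binding); water uses 230 of 230 (binding).
Since bottling, malt are not tight, their duals are 0.
From A_Bᵀ y = c: 3·y_fermentation + 6·y_water = 75; 6·y_fermentation + 5·y_water = 87.
Solving: y_fermentation = 7, y_water = 9.
Shadow price of malt = 0.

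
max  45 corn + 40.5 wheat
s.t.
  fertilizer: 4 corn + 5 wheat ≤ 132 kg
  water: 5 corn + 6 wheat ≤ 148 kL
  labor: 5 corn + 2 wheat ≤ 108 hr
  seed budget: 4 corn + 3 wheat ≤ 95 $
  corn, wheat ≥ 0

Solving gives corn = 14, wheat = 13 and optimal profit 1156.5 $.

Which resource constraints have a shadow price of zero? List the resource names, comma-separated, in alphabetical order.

fertilizer: 121/132 (slack 11)
water: 148/148 (binding)
labor: 96/108 (slack 12)
seed budget: 95/95 (binding)
By complementary slackness, a constraint with positive slack has shadow price 0 → fertilizer, labor.

fertilizer, labor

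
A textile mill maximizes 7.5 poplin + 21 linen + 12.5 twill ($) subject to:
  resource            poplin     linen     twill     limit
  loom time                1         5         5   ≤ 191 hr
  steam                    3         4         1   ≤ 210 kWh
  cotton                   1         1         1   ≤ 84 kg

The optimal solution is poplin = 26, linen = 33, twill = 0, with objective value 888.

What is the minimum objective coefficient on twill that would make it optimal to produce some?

Check each constraint at x*: loom time 191/191 (tight); steam 210/210 (tight); cotton 59/84 (slack 25).
Since cotton is not tight, its dual is 0.
From A_Bᵀ y = c: 1·y_loom time + 3·y_steam = 7.5; 5·y_loom time + 4·y_steam = 21.
→ y_loom time = 3 and y_steam = 1.5.
twill enters the basis when its profit ≥ yᵀa₃ = 3·5 + 1.5·1 = 16.5.

16.5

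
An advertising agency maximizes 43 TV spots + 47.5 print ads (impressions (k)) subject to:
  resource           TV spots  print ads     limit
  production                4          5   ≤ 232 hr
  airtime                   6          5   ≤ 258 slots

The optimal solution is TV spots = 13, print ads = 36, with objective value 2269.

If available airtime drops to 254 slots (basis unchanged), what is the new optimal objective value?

2259

At the optimum: production uses 232 of 232 (binding); airtime uses 258 of 258 (binding).
The binding rows give the dual system: 4·y_production + 6·y_airtime = 43 and 5·y_production + 5·y_airtime = 47.5.
Solving: y_production = 7, y_airtime = 2.5.
Δz = y_airtime·Δb = 2.5 × (-4) = -10, so new z* = 2269 − 10 = 2259.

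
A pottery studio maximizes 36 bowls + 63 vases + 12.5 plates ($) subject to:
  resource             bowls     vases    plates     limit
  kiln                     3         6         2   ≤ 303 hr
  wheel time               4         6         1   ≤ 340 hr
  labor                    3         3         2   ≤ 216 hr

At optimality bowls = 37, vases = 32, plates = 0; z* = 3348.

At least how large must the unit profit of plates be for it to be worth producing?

16.5

Binding: kiln and wheel time. Non-binding: labor (9 unused).
Since labor is not tight, its dual is 0.
The binding rows give the dual system: 3·y_kiln + 4·y_wheel time = 36 and 6·y_kiln + 6·y_wheel time = 63.
→ y_kiln = 6 and y_wheel time = 4.5.
plates enters the basis when its profit ≥ yᵀa₃ = 6·2 + 4.5·1 = 16.5.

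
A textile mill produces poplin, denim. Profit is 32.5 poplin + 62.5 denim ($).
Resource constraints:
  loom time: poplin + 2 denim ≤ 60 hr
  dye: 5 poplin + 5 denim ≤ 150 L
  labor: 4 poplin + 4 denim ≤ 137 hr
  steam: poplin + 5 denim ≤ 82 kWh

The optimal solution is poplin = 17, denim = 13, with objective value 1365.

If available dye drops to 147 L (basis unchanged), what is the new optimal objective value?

Binding: dye and steam. Non-binding: loom time (17 unused), labor (17 unused).
Since loom time, labor are not tight, their duals are 0.
The binding rows give the dual system: 5·y_dye + 1·y_steam = 32.5 and 5·y_dye + 5·y_steam = 62.5.
Solving: y_dye = 5, y_steam = 7.5.
Δz = y_dye·Δb = 5 × (-3) = -15, so new z* = 1365 − 15 = 1350.

1350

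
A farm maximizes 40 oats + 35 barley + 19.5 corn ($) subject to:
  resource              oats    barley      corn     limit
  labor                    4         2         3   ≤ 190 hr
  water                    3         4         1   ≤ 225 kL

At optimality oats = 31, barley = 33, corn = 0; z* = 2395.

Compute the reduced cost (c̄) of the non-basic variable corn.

Both labor and water are binding at x*.
From A_Bᵀ y = c: 4·y_labor + 3·y_water = 40; 2·y_labor + 4·y_water = 35.
This yields shadow prices y_labor = 5.5, y_water = 6.
Reduced cost of corn: c₃ − yᵀa₃ = 19.5 − (5.5·3 + 6·1) = 19.5 − 22.5 = -3.

-3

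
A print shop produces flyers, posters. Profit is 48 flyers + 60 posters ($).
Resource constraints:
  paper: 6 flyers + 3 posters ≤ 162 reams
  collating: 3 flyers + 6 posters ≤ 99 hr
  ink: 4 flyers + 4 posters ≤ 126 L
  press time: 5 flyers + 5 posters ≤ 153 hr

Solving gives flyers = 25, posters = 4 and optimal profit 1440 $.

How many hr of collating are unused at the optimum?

0

collating used = 3·25 + 6·4 = 99; slack = 99 − 99 = 0.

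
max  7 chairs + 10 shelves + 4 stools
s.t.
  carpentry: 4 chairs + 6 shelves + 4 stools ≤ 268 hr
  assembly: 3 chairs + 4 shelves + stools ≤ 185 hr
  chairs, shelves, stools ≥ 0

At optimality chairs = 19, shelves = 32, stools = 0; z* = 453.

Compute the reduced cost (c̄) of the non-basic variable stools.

At the optimum: carpentry uses 268 of 268 (binding); assembly uses 185 of 185 (binding).
The binding rows give the dual system: 4·y_carpentry + 3·y_assembly = 7 and 6·y_carpentry + 4·y_assembly = 10.
Solving: y_carpentry = 1, y_assembly = 1.
Reduced cost of stools: c₃ − yᵀa₃ = 4 − (1·4 + 1·1) = 4 − 5 = -1.

-1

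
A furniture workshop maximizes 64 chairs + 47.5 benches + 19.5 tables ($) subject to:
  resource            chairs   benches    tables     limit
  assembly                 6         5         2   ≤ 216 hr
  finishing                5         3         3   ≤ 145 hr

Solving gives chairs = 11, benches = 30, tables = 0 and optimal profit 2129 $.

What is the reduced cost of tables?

-8.5

At the optimum: assembly uses 216 of 216 (binding); finishing uses 145 of 145 (binding).
The binding rows give the dual system: 6·y_assembly + 5·y_finishing = 64 and 5·y_assembly + 3·y_finishing = 47.5.
Solving: y_assembly = 6.5, y_finishing = 5.
Reduced cost of tables: c₃ − yᵀa₃ = 19.5 − (6.5·2 + 5·3) = 19.5 − 28 = -8.5.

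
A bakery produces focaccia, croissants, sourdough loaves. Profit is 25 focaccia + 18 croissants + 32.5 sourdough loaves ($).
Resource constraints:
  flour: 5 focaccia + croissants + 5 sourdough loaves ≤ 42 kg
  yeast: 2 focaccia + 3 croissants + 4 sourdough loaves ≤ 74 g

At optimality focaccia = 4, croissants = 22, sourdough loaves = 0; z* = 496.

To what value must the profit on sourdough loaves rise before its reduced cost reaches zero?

35

Check each constraint at x*: flour 42/42 (tight); yeast 74/74 (tight).
Dual feasibility on the basic columns requires 5·y_flour + 2·y_yeast = 25, 1·y_flour + 3·y_yeast = 18.
This yields shadow prices y_flour = 3, y_yeast = 5.
sourdough loaves enters the basis when its profit ≥ yᵀa₃ = 3·5 + 5·4 = 35.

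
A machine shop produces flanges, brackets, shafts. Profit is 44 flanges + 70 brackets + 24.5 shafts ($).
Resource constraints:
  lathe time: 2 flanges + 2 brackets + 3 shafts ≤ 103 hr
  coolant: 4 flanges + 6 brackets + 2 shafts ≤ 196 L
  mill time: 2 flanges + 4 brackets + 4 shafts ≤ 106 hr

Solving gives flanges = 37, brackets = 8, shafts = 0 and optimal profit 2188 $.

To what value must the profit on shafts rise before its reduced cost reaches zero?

34

Check each constraint at x*: lathe time 90/103 (slack 13); coolant 196/196 (tight); mill time 106/106 (tight).
Slack constraints have shadow price 0 (complementary slackness).
From A_Bᵀ y = c: 4·y_coolant + 2·y_mill time = 44; 6·y_coolant + 4·y_mill time = 70.
→ y_coolant = 9 and y_mill time = 4.
shafts enters the basis when its profit ≥ yᵀa₃ = 9·2 + 4·4 = 34.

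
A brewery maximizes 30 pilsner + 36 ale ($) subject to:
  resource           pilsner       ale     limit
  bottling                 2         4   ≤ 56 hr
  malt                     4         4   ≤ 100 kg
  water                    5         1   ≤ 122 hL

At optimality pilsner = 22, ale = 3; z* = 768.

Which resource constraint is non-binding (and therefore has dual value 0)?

bottling: 56/56 (binding)
malt: 100/100 (binding)
water: 113/122 (slack 9)
By complementary slackness, a constraint with positive slack has shadow price 0 → water.

water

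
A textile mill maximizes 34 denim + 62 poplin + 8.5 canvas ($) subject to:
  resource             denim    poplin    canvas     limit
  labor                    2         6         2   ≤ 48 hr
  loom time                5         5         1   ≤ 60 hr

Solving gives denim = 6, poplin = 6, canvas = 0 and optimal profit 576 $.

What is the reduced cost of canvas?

-9.5

Both labor and loom time are binding at x*.
From A_Bᵀ y = c: 2·y_labor + 5·y_loom time = 34; 6·y_labor + 5·y_loom time = 62.
This yields shadow prices y_labor = 7, y_loom time = 4.
Reduced cost of canvas: c₃ − yᵀa₃ = 8.5 − (7·2 + 4·1) = 8.5 − 18 = -9.5.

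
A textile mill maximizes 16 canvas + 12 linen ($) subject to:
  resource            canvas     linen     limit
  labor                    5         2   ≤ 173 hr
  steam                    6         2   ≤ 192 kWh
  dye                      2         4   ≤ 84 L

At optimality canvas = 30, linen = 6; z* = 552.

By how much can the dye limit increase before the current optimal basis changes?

110

Binding constraints: steam, dye. The basis is B = [[6,2],[2,4]] with det 20.
Per unit increase in dye, x* moves by d = (-0.1, 0.3).
The basis stays optimal until labor becomes binding; allowable increase = 110 L.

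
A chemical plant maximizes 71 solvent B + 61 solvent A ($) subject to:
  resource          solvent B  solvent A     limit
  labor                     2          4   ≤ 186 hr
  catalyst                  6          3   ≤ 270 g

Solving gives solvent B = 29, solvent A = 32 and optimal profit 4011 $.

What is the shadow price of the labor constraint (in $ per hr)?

Check each constraint at x*: labor 186/186 (tight); catalyst 270/270 (tight).
The binding rows give the dual system: 2·y_labor + 6·y_catalyst = 71 and 4·y_labor + 3·y_catalyst = 61.
→ y_labor = 8.5 and y_catalyst = 9.
Shadow price of labor = 8.5.

8.5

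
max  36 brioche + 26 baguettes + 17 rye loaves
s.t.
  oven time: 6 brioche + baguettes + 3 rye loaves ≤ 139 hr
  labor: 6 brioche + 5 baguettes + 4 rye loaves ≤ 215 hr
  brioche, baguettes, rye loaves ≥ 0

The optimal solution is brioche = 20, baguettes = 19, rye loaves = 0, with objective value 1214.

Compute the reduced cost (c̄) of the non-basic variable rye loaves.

-6

Check each constraint at x*: oven time 139/139 (tight); labor 215/215 (tight).
From A_Bᵀ y = c: 6·y_oven time + 6·y_labor = 36; 1·y_oven time + 5·y_labor = 26.
This yields shadow prices y_oven time = 1, y_labor = 5.
Reduced cost of rye loaves: c₃ − yᵀa₃ = 17 − (1·3 + 5·4) = 17 − 23 = -6.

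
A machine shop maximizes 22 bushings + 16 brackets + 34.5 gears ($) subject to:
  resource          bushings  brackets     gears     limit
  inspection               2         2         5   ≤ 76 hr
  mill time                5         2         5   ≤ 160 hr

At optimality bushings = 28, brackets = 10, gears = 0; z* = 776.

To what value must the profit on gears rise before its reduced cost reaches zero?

Check each constraint at x*: inspection 76/76 (tight); mill time 160/160 (tight).
Dual feasibility on the basic columns requires 2·y_inspection + 5·y_mill time = 22, 2·y_inspection + 2·y_mill time = 16.
→ y_inspection = 6 and y_mill time = 2.
gears enters the basis when its profit ≥ yᵀa₃ = 6·5 + 2·5 = 40.

40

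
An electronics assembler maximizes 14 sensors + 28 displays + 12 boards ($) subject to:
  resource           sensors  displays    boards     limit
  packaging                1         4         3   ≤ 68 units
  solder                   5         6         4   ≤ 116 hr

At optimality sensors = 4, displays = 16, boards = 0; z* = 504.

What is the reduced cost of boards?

Check each constraint at x*: packaging 68/68 (tight); solder 116/116 (tight).
Dual feasibility on the basic columns requires 1·y_packaging + 5·y_solder = 14, 4·y_packaging + 6·y_solder = 28.
Solving: y_packaging = 4, y_solder = 2.
Reduced cost of boards: c₃ − yᵀa₃ = 12 − (4·3 + 2·4) = 12 − 20 = -8.

-8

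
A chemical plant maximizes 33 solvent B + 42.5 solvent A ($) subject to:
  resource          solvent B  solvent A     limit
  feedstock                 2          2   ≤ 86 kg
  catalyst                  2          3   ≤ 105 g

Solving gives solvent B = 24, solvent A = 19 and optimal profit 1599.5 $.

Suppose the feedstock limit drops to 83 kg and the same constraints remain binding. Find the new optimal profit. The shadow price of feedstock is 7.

Δb = -3, so new z* = 1599.5 + (7)·(-3) = 1599.5 − 21 = 1578.5.

1578.5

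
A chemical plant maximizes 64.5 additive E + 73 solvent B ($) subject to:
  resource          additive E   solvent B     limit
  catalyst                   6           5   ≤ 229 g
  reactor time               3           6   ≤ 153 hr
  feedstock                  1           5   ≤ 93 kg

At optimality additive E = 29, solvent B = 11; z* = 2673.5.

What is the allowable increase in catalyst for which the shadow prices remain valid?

77

Binding constraints: catalyst, reactor time. The basis is B = [[6,5],[3,6]] with det 21.
Per unit increase in catalyst, x* moves by d = (0.2857, -0.1429).
The basis stays optimal until solvent B reaches 0; allowable increase = 77 g.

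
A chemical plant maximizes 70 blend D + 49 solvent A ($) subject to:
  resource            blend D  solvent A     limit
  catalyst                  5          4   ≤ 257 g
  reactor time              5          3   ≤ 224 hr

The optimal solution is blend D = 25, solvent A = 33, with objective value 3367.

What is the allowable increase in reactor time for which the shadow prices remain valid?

Binding constraints: catalyst, reactor time. The basis is B = [[5,4],[5,3]] with det -5.
Per unit increase in reactor time, x* moves by d = (0.8, -1).
The basis stays optimal until solvent A reaches 0; allowable increase = 33 hr.

33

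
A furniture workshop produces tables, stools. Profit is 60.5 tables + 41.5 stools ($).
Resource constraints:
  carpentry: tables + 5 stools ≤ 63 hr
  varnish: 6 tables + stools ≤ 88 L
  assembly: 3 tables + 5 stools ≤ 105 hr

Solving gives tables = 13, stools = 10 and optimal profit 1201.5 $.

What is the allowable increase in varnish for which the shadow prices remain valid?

46.4

Binding constraints: carpentry, varnish. The basis is B = [[1,5],[6,1]] with det -29.
Per unit increase in varnish, x* moves by d = (0.1724, -0.0345).
The basis stays optimal until assembly becomes binding; allowable increase = 46.4 L.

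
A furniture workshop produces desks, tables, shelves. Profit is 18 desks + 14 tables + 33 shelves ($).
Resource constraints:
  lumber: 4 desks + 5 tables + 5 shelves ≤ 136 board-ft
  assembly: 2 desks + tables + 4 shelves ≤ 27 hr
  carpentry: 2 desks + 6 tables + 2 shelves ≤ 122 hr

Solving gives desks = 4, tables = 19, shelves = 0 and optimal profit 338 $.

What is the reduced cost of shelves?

-1

Binding: assembly and carpentry. Non-binding: lumber (25 unused).
Slack constraints have shadow price 0 (complementary slackness).
The binding rows give the dual system: 2·y_assembly + 2·y_carpentry = 18 and 1·y_assembly + 6·y_carpentry = 14.
Solving: y_assembly = 8, y_carpentry = 1.
Reduced cost of shelves: c₃ − yᵀa₃ = 33 − (8·4 + 1·2) = 33 − 34 = -1.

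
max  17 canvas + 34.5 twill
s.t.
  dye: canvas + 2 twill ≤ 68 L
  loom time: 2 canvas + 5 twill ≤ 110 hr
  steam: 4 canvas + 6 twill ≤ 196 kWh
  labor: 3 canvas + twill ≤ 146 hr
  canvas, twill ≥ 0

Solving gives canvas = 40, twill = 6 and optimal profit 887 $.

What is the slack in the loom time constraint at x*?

loom time used = 2·40 + 5·6 = 110; slack = 110 − 110 = 0.

0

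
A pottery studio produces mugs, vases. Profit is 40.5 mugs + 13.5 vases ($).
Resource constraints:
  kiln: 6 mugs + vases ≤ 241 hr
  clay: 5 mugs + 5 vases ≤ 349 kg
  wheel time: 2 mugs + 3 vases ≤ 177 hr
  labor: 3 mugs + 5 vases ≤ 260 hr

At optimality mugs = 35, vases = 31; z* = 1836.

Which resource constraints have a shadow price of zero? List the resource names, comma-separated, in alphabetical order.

clay, wheel time

kiln: 241/241 (binding)
clay: 330/349 (slack 19)
wheel time: 163/177 (slack 14)
labor: 260/260 (binding)
By complementary slackness, a constraint with positive slack has shadow price 0 → clay, wheel time.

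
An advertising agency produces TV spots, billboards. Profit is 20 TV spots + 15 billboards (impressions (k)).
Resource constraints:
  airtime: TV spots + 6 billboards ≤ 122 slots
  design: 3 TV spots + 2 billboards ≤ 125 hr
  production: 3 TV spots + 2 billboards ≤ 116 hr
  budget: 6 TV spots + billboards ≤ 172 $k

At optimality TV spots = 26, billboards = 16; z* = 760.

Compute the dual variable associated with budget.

3

Binding: airtime and budget. Non-binding: design (15 unused), production (6 unused).
By complementary slackness, y = 0 for the non-binding constraints.
The binding rows give the dual system: 1·y_airtime + 6·y_budget = 20 and 6·y_airtime + 1·y_budget = 15.
→ y_airtime = 2 and y_budget = 3.
Shadow price of budget = 3.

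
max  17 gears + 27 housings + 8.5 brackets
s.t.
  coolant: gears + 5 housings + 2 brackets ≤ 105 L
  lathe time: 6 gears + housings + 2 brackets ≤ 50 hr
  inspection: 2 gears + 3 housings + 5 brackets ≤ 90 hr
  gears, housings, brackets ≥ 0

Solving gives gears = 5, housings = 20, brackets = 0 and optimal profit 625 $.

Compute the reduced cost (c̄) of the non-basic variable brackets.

-5.5

At the optimum: coolant uses 105 of 105 (binding); lathe time uses 50 of 50 (binding); inspection uses 70 of 90 (slack = 20).
Since inspection is not tight, its dual is 0.
From A_Bᵀ y = c: 1·y_coolant + 6·y_lathe time = 17; 5·y_coolant + 1·y_lathe time = 27.
This yields shadow prices y_coolant = 5, y_lathe time = 2.
Reduced cost of brackets: c₃ − yᵀa₃ = 8.5 − (5·2 + 2·2) = 8.5 − 14 = -5.5.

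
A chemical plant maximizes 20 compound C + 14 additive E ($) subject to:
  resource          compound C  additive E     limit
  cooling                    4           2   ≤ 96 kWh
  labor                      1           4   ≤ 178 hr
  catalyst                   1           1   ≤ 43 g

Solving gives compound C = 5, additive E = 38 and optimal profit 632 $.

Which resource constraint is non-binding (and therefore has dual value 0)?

cooling: 96/96 (binding)
labor: 157/178 (slack 21)
catalyst: 43/43 (binding)
By complementary slackness, a constraint with positive slack has shadow price 0 → labor.

labor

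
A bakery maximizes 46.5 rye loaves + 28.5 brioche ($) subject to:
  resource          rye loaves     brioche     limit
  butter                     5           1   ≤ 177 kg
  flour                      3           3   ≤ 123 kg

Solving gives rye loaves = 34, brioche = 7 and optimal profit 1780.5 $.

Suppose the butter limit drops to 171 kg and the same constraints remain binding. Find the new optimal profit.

At the optimum: butter uses 177 of 177 (binding); flour uses 123 of 123 (binding).
From A_Bᵀ y = c: 5·y_butter + 3·y_flour = 46.5; 1·y_butter + 3·y_flour = 28.5.
Solving: y_butter = 4.5, y_flour = 8.
Δz = y_butter·Δb = 4.5 × (-6) = -27, so new z* = 1780.5 − 27 = 1753.5.

1753.5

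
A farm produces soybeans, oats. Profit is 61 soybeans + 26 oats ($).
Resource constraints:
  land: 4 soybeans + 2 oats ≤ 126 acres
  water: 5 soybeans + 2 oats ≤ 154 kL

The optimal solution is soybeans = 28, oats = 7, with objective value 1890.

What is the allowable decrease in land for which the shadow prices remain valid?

2.8

Binding constraints: land, water. The basis is B = [[4,2],[5,2]] with det -2.
Per unit decrease in land, x* moves by d = (1, -2.5).
The basis stays optimal until oats reaches 0; allowable decrease = 2.8 acres.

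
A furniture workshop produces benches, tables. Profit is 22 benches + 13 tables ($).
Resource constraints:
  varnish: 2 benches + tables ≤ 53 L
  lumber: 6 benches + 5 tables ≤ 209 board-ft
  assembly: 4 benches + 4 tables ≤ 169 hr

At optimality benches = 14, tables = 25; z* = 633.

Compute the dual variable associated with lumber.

1

Binding: varnish and lumber. Non-binding: assembly (13 unused).
Since assembly is not tight, its dual is 0.
From A_Bᵀ y = c: 2·y_varnish + 6·y_lumber = 22; 1·y_varnish + 5·y_lumber = 13.
→ y_varnish = 8 and y_lumber = 1.
Shadow price of lumber = 1.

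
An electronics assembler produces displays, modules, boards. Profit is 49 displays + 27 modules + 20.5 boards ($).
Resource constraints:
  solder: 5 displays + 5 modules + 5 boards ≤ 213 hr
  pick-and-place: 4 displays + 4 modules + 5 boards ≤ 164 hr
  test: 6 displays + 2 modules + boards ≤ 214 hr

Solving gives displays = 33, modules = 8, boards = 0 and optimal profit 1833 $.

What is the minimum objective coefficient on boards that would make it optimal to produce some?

25.5

Binding: pick-and-place and test. Non-binding: solder (8 unused).
Slack constraints have shadow price 0 (complementary slackness).
Dual feasibility on the basic columns requires 4·y_pick-and-place + 6·y_test = 49, 4·y_pick-and-place + 2·y_test = 27.
→ y_pick-and-place = 4 and y_test = 5.5.
boards enters the basis when its profit ≥ yᵀa₃ = 4·5 + 5.5·1 = 25.5.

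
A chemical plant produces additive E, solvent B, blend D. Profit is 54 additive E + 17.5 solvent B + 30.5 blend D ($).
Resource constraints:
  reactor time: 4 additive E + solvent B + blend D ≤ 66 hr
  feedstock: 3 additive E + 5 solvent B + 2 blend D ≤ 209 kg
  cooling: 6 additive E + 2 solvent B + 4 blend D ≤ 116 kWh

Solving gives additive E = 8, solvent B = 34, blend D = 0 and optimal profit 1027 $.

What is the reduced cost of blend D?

Check each constraint at x*: reactor time 66/66 (tight); feedstock 194/209 (slack 15); cooling 116/116 (tight).
Since feedstock is not tight, its dual is 0.
The binding rows give the dual system: 4·y_reactor time + 6·y_cooling = 54 and 1·y_reactor time + 2·y_cooling = 17.5.
This yields shadow prices y_reactor time = 1.5, y_cooling = 8.
Reduced cost of blend D: c₃ − yᵀa₃ = 30.5 − (1.5·1 + 8·4) = 30.5 − 33.5 = -3.

-3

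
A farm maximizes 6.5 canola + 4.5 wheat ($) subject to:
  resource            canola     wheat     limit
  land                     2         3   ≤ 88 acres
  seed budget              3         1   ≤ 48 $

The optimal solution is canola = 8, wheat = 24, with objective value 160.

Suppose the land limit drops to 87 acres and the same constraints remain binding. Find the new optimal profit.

Check each constraint at x*: land 88/88 (tight); seed budget 48/48 (tight).
The binding rows give the dual system: 2·y_land + 3·y_seed budget = 6.5 and 3·y_land + 1·y_seed budget = 4.5.
→ y_land = 1 and y_seed budget = 1.5.
Δz = y_land·Δb = 1 × (-1) = -1, so new z* = 160 − 1 = 159.

159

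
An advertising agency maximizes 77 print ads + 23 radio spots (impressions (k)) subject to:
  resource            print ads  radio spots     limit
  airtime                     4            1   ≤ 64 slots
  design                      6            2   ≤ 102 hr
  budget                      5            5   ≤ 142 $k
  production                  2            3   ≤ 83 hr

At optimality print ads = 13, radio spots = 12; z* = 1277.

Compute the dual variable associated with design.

7.5

Binding: airtime and design. Non-binding: budget (17 unused), production (21 unused).
Slack constraints have shadow price 0 (complementary slackness).
From A_Bᵀ y = c: 4·y_airtime + 6·y_design = 77; 1·y_airtime + 2·y_design = 23.
This yields shadow prices y_airtime = 8, y_design = 7.5.
Shadow price of design = 7.5.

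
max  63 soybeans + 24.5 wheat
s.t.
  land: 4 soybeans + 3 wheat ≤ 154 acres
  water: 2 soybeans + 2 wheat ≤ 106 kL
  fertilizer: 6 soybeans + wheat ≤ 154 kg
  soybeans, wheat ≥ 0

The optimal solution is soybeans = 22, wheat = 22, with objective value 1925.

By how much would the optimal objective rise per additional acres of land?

6

Check each constraint at x*: land 154/154 (tight); water 88/106 (slack 18); fertilizer 154/154 (tight).
Since water is not tight, its dual is 0.
From A_Bᵀ y = c: 4·y_land + 6·y_fertilizer = 63; 3·y_land + 1·y_fertilizer = 24.5.
→ y_land = 6 and y_fertilizer = 6.5.
Shadow price of land = 6.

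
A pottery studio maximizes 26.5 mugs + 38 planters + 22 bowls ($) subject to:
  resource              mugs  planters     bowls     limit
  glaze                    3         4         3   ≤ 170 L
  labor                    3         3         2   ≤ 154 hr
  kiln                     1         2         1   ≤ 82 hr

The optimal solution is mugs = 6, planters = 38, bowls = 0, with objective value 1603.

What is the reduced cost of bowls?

-4.5

Check each constraint at x*: glaze 170/170 (tight); labor 132/154 (slack 22); kiln 82/82 (tight).
Slack constraints have shadow price 0 (complementary slackness).
Dual feasibility on the basic columns requires 3·y_glaze + 1·y_kiln = 26.5, 4·y_glaze + 2·y_kiln = 38.
→ y_glaze = 7.5 and y_kiln = 4.
Reduced cost of bowls: c₃ − yᵀa₃ = 22 − (7.5·3 + 4·1) = 22 − 26.5 = -4.5.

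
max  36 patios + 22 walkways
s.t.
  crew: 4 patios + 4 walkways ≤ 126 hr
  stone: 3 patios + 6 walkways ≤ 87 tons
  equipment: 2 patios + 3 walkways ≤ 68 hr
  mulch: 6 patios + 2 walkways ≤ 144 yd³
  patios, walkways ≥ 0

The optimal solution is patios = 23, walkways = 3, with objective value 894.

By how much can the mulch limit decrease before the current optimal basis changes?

Binding constraints: stone, mulch. The basis is B = [[3,6],[6,2]] with det -30.
Per unit decrease in mulch, x* moves by d = (-0.2, 0.1).
The basis stays optimal until patios reaches 0; allowable decrease = 115 yd³.

115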